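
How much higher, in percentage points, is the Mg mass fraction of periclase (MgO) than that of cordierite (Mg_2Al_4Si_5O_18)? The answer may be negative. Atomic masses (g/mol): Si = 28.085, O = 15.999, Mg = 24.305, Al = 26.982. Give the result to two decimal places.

First mineral: 24.305 g Mg in 40.304 g formula = 60.30 wt% Mg.
Second mineral: 48.610 g Mg in 584.945 g formula = 8.31 wt% Mg.
60.30% − 8.31% gives a difference of 51.99 percentage points.

51.99 percentage points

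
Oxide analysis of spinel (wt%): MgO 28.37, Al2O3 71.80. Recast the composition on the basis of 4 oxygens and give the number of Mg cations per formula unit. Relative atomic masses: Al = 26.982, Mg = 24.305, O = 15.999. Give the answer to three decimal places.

MgO (M=40.304): mol = 0.70390; Mg = 0.70390, O = 0.70390.
Al2O3 (M=101.961): mol = 0.70419; Al = 1.40838, O = 2.11257.
ΣO = 2.81647; factor = 4/ΣO = 1.42022.
Mg apfu = 0.70390 × 1.42022 = 1.000.

1.000 Mg apfu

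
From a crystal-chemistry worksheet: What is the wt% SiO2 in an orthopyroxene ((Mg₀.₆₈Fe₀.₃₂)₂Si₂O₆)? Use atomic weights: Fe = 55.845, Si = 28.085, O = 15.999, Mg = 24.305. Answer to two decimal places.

Formula mass = 220.960 g/mol.
2 Si → 2.0000 mol SiO2 per formula unit; M(SiO2) = 60.083, so SiO2 mass = 120.166 g.
120.166/220.960 × 100 = 54.38 wt%.

54.38 wt%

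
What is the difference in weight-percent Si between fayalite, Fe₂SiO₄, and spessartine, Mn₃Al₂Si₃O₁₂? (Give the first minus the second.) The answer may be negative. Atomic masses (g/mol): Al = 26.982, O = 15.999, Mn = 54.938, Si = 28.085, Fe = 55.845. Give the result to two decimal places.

Si in Fe₂SiO₄: molar mass 203.771 g/mol; 1×28.085 = 28.085 g → 13.78 wt%.
Si in Mn₃Al₂Si₃O₁₂: molar mass 495.021 g/mol; 3×28.085 = 84.255 g → 17.02 wt%.
Difference = 13.78 − 17.02 = -3.24 percentage points.

-3.24 percentage points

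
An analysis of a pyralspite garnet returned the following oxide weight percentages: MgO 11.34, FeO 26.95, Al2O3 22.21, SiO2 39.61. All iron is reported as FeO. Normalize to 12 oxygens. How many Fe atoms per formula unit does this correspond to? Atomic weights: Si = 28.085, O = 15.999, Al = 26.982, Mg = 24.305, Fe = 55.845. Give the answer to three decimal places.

11.34 wt% MgO ÷ 40.304 g/mol = 0.28136 mol, giving 0.28136 Mg and 0.28136 O.
26.95 wt% FeO ÷ 71.844 g/mol = 0.37512 mol, giving 0.37512 Fe and 0.37512 O.
22.21 wt% Al2O3 ÷ 101.961 g/mol = 0.21783 mol, giving 0.43566 Al and 0.65349 O.
39.61 wt% SiO2 ÷ 60.083 g/mol = 0.65925 mol, giving 0.65925 Si and 1.31850 O.
Oxygen sums to 2.62847; scaling by 12/2.62847 = 4.56539 puts the formula on 12 O.
Fe: 0.37512 × 4.56539 = 1.713 atoms per formula unit.

1.713 Fe apfu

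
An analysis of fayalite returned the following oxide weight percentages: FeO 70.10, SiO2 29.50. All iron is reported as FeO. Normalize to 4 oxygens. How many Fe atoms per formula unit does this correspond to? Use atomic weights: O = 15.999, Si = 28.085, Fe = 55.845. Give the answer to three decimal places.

1.994 Fe apfu

FeO: 70.10/71.844 = 0.97573 mol → 0.97573 mol Fe, 0.97573 mol O.
SiO2: 29.50/60.083 = 0.49099 mol → 0.49099 mol Si, 0.98198 mol O.
Total oxygen = 1.95771 mol. Normalization factor = 4/1.95771 = 2.04320.
Fe per 4 O = 0.97573 × 2.04320 = 1.994.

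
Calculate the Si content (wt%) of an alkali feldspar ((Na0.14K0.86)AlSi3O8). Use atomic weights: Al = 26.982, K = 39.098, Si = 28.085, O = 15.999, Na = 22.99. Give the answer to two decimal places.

30.52 wt%

Formula mass = 0.14*22.99 + 0.86*39.098 + 1*26.982 + 3*28.085 + 8*15.999 = 276.072 g/mol, of which 84.255 g is Si.
So Si makes up 84.255/276.072 = 0.3052 of the mass, i.e. 30.52%.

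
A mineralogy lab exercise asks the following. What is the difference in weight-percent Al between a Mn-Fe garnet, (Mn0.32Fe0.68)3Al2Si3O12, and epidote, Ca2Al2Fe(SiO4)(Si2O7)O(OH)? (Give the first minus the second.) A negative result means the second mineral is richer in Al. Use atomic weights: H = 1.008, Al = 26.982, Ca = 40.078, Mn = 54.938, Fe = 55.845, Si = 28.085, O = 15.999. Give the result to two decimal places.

-0.31 percentage points

Al in (Mn0.32Fe0.68)3Al2Si3O12: molar mass 496.871 g/mol; 2×26.982 = 53.964 g → 10.86 wt%.
Al in Ca2Al2Fe(SiO4)(Si2O7)O(OH): molar mass 483.215 g/mol; 2×26.982 = 53.964 g → 11.17 wt%.
Difference = 10.86 − 11.17 = -0.31 percentage points.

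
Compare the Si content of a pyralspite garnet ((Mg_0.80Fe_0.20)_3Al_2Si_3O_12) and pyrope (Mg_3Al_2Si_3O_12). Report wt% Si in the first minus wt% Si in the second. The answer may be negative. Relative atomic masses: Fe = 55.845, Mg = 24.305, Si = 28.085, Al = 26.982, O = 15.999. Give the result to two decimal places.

-0.94 percentage points

M((Mg_0.80Fe_0.20)_3Al_2Si_3O_12) = 422.046 g/mol, so wt% Si = 84.255/422.046 × 100 = 19.96%.
M(Mg_3Al_2Si_3O_12) = 403.122 g/mol, so wt% Si = 84.255/403.122 × 100 = 20.90%.
19.96 − 20.90 = -0.94 pp.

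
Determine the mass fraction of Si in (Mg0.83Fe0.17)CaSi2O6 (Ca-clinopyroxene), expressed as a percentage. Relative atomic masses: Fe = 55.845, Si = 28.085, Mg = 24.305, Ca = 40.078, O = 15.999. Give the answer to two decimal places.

M((Mg0.83Fe0.17)CaSi2O6) = 221.909 g/mol.
Si contributes 2 × 28.085 = 56.170 g per mole.
56.170/221.909 = 0.2531 → 25.31%.

25.31 wt%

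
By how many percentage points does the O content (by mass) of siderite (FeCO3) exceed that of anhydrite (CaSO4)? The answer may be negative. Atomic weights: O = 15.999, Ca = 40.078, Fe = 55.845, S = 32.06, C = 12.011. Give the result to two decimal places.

O in FeCO3: molar mass 115.853 g/mol; 3×15.999 = 47.997 g → 41.43 wt%.
O in CaSO4: molar mass 136.134 g/mol; 4×15.999 = 63.996 g → 47.01 wt%.
Difference = 41.43 − 47.01 = -5.58 percentage points.

-5.58 percentage points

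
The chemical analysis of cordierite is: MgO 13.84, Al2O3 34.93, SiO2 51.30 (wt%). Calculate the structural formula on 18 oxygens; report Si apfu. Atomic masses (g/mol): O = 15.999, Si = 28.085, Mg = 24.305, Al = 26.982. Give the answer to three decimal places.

4.992 Si apfu

13.84 wt% MgO ÷ 40.304 g/mol = 0.34339 mol, giving 0.34339 Mg and 0.34339 O.
34.93 wt% Al2O3 ÷ 101.961 g/mol = 0.34258 mol, giving 0.68516 Al and 1.02774 O.
51.30 wt% SiO2 ÷ 60.083 g/mol = 0.85382 mol, giving 0.85382 Si and 1.70764 O.
Oxygen sums to 3.07877; scaling by 18/3.07877 = 5.84649 puts the formula on 18 O.
Si: 0.85382 × 5.84649 = 4.992 atoms per formula unit.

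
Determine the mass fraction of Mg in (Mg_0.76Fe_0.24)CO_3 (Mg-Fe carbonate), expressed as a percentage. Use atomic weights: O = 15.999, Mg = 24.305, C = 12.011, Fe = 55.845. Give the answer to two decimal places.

M((Mg_0.76Fe_0.24)CO_3) = 91.883 g/mol.
Mg contributes 0.76 × 24.305 = 18.472 g per mole.
18.472/91.883 = 0.2010 → 20.10%.

20.10 weight percent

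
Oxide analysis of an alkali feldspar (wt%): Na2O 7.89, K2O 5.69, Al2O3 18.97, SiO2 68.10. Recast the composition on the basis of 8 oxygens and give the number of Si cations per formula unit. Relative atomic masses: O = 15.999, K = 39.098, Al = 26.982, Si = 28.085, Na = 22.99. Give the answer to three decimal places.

3.010 Si apfu

Na2O: 7.89/61.979 = 0.12730 mol → 0.25460 mol Na, 0.12730 mol O.
K2O: 5.69/94.195 = 0.06041 mol → 0.12082 mol K, 0.06041 mol O.
Al2O3: 18.97/101.961 = 0.18605 mol → 0.37210 mol Al, 0.55815 mol O.
SiO2: 68.10/60.083 = 1.13343 mol → 1.13343 mol Si, 2.26686 mol O.
Total oxygen = 3.01272 mol. Normalization factor = 8/3.01272 = 2.65541.
Si per 8 O = 1.13343 × 2.65541 = 3.010.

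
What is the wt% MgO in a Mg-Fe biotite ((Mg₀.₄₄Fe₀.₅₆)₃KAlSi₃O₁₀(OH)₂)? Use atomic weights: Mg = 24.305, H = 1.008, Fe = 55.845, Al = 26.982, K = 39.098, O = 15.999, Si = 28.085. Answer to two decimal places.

11.31 wt%

Formula mass = 470.241 g/mol.
1.32 Mg → 1.3200 mol MgO per formula unit; M(MgO) = 40.304, so MgO mass = 53.201 g.
53.201/470.241 × 100 = 11.31 wt%.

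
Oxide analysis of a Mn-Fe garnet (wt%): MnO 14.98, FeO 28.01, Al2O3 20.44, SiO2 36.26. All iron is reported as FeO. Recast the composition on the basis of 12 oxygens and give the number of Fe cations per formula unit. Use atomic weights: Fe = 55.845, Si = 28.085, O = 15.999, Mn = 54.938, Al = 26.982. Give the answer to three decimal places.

14.98 wt% MnO ÷ 70.937 g/mol = 0.21117 mol, giving 0.21117 Mn and 0.21117 O.
28.01 wt% FeO ÷ 71.844 g/mol = 0.38987 mol, giving 0.38987 Fe and 0.38987 O.
20.44 wt% Al2O3 ÷ 101.961 g/mol = 0.20047 mol, giving 0.40094 Al and 0.60141 O.
36.26 wt% SiO2 ÷ 60.083 g/mol = 0.60350 mol, giving 0.60350 Si and 1.20700 O.
Oxygen sums to 2.40945; scaling by 12/2.40945 = 4.98039 puts the formula on 12 O.
Fe: 0.38987 × 4.98039 = 1.942 atoms per formula unit.

1.942 Fe apfu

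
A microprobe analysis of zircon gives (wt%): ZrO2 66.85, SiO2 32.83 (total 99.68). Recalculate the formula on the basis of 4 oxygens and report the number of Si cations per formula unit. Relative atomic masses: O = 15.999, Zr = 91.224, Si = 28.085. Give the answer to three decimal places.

1.004 Si apfu

ZrO2: 66.85/123.222 = 0.54252 mol → 0.54252 mol Zr, 1.08504 mol O.
SiO2: 32.83/60.083 = 0.54641 mol → 0.54641 mol Si, 1.09282 mol O.
Total oxygen = 2.17786 mol. Normalization factor = 4/2.17786 = 1.83667.
Si per 4 O = 0.54641 × 1.83667 = 1.004.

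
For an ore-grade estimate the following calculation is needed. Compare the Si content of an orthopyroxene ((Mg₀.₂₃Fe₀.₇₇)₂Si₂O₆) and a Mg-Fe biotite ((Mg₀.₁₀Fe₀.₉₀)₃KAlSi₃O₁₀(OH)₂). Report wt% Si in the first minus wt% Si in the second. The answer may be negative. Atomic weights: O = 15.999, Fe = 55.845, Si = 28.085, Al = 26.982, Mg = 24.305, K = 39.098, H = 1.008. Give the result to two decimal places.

5.76 percentage points

First mineral: 56.170 g Si in 249.346 g formula = 22.53 wt% Si.
Second mineral: 84.255 g Si in 502.412 g formula = 16.77 wt% Si.
22.53% − 16.77% gives a difference of 5.76 percentage points.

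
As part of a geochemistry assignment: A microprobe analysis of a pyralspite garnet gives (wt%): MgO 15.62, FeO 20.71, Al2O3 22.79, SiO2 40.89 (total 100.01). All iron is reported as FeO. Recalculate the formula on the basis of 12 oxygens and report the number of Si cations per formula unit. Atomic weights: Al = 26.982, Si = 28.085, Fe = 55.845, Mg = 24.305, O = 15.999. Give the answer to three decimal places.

3.016 Si apfu

MgO (M=40.304): mol = 0.38755; Mg = 0.38755, O = 0.38755.
FeO (M=71.844): mol = 0.28826; Fe = 0.28826, O = 0.28826.
Al2O3 (M=101.961): mol = 0.22352; Al = 0.44704, O = 0.67056.
SiO2 (M=60.083): mol = 0.68056; Si = 0.68056, O = 1.36112.
ΣO = 2.70749; factor = 12/ΣO = 4.43215.
Si apfu = 0.68056 × 4.43215 = 3.016.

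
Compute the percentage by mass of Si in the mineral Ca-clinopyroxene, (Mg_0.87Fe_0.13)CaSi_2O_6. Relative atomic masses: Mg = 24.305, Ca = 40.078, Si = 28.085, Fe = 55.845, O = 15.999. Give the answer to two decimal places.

Formula mass = 0.87·24.305 + 0.13·55.845 + 1·40.078 + 2·28.085 + 6·15.999 = 220.647 g/mol, of which 56.170 g is Si.
So Si makes up 56.170/220.647 = 0.2546 of the mass, i.e. 25.46%.

25.46 weight percent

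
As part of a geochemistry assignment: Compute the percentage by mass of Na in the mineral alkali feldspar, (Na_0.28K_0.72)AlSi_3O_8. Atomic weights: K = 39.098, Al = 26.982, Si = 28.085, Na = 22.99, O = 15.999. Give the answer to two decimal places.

Molar mass of (Na_0.28K_0.72)AlSi_3O_8: 0.28*22.99 + 0.72*39.098 + 1*26.982 + 3*28.085 + 8*15.999 = 273.817 g/mol.
Mass of Na per formula unit: 0.28 × 22.99 = 6.437 g.
Weight fraction Na = 6.437 / 273.817 = 0.0235.

2.35 mass %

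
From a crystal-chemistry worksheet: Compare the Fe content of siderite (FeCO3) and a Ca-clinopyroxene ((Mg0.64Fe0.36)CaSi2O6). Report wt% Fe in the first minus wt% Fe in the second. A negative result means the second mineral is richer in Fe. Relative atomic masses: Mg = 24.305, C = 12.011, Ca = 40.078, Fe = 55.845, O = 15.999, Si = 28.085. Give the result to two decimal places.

First mineral: 55.845 g Fe in 115.853 g formula = 48.20 wt% Fe.
Second mineral: 20.104 g Fe in 227.901 g formula = 8.82 wt% Fe.
48.20% − 8.82% gives a difference of 39.38 percentage points.

39.38 percentage points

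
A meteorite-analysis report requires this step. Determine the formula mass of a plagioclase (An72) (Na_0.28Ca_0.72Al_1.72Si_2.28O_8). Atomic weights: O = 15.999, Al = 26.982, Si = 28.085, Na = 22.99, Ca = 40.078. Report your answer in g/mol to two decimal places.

Na: 0.28 × 22.99 = 6.4372
Ca: 0.72 × 40.078 = 28.8562
Al: 1.72 × 26.982 = 46.4090
Si: 2.28 × 28.085 = 64.0338
O: 8 × 15.999 = 127.9920
Summing the contributions gives the formula mass.

273.73 g/mol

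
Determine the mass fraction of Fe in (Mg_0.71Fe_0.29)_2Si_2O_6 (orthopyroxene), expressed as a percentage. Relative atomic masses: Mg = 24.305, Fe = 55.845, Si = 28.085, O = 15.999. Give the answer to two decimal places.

14.79 mass %

Molar mass of (Mg_0.71Fe_0.29)_2Si_2O_6: 1.42·24.305 + 0.58·55.845 + 2·28.085 + 6·15.999 = 219.067 g/mol.
Mass of Fe per formula unit: 0.58 × 55.845 = 32.390 g.
Weight fraction Fe = 32.390 / 219.067 = 0.1479.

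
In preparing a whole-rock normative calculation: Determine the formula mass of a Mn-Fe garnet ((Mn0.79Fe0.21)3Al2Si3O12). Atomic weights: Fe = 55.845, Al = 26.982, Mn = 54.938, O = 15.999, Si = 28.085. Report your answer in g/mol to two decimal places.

The formula mass is the sum 2.37*54.938 + 0.63*55.845 + 2*26.982 + 3*28.085 + 12*15.999.

495.59 g/mol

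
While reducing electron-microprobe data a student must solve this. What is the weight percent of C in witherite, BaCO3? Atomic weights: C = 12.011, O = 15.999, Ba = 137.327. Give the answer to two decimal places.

6.09 mass %

Molar mass of BaCO3: 1·137.327 + 1·12.011 + 3·15.999 = 197.335 g/mol.
Mass of C per formula unit: 1 × 12.011 = 12.011 g.
Weight fraction C = 12.011 / 197.335 = 0.0609.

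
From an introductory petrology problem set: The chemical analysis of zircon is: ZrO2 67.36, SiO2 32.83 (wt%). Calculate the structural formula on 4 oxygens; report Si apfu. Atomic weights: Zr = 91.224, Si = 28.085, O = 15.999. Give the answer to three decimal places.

ZrO2: 67.36/123.222 = 0.54666 mol → 0.54666 mol Zr, 1.09332 mol O.
SiO2: 32.83/60.083 = 0.54641 mol → 0.54641 mol Si, 1.09282 mol O.
Total oxygen = 2.18614 mol. Normalization factor = 4/2.18614 = 1.82971.
Si per 4 O = 0.54641 × 1.82971 = 1.000.

1.000 Si apfu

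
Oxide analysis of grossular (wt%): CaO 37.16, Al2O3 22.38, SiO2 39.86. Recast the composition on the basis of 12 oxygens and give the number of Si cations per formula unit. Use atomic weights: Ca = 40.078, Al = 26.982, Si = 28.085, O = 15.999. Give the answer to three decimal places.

37.16 wt% CaO ÷ 56.077 g/mol = 0.66266 mol, giving 0.66266 Ca and 0.66266 O.
22.38 wt% Al2O3 ÷ 101.961 g/mol = 0.21950 mol, giving 0.43900 Al and 0.65850 O.
39.86 wt% SiO2 ÷ 60.083 g/mol = 0.66342 mol, giving 0.66342 Si and 1.32684 O.
Oxygen sums to 2.64800; scaling by 12/2.64800 = 4.53172 puts the formula on 12 O.
Si: 0.66342 × 4.53172 = 3.006 atoms per formula unit.

3.006 Si apfu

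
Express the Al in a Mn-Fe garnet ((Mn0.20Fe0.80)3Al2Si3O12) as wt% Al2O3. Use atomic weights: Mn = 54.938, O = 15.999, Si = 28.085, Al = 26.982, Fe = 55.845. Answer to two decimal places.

Formula mass = 497.198 g/mol.
2 Al → 1.0000 mol Al2O3 per formula unit; M(Al2O3) = 101.961, so Al2O3 mass = 101.961 g.
101.961/497.198 × 100 = 20.51 wt%.

20.51 wt%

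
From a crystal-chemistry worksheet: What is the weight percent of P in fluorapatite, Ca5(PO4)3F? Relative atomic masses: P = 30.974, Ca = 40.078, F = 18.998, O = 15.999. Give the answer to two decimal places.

18.43 wt%

Molar mass of Ca5(PO4)3F: 5*40.078 + 3*30.974 + 12*15.999 + 1*18.998 = 504.298 g/mol.
Mass of P per formula unit: 3 × 30.974 = 92.922 g.
Weight fraction P = 92.922 / 504.298 = 0.1843.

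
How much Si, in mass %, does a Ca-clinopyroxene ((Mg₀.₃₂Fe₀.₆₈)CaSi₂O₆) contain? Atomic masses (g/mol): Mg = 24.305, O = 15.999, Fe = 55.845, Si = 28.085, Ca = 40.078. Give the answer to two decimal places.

Molar mass of (Mg₀.₃₂Fe₀.₆₈)CaSi₂O₆: 0.32·24.305 + 0.68·55.845 + 1·40.078 + 2·28.085 + 6·15.999 = 237.994 g/mol.
Mass of Si per formula unit: 2 × 28.085 = 56.170 g.
Weight fraction Si = 56.170 / 237.994 = 0.2360.

23.60 mass %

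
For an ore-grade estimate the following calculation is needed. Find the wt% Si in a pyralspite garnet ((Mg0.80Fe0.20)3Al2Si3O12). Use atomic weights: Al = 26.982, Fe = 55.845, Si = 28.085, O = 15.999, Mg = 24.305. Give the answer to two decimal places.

19.96 wt%

Molar mass of (Mg0.80Fe0.20)3Al2Si3O12: 2.40*24.305 + 0.60*55.845 + 2*26.982 + 3*28.085 + 12*15.999 = 422.046 g/mol.
Mass of Si per formula unit: 3 × 28.085 = 84.255 g.
Weight fraction Si = 84.255 / 422.046 = 0.1996.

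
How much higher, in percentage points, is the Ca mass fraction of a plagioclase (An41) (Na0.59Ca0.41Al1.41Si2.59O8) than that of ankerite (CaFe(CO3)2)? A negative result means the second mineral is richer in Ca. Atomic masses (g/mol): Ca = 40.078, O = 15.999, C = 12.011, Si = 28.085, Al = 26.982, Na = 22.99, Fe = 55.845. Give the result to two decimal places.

First mineral: 16.432 g Ca in 268.773 g formula = 6.11 wt% Ca.
Second mineral: 40.078 g Ca in 215.939 g formula = 18.56 wt% Ca.
6.11% − 18.56% gives a difference of -12.45 percentage points.

-12.45 percentage points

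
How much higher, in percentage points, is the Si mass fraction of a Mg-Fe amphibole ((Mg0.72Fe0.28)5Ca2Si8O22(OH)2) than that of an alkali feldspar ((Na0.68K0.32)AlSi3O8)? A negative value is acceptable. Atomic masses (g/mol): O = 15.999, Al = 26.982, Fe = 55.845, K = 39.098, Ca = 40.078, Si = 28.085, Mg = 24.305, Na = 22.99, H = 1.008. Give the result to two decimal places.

-5.28 percentage points

Si in (Mg0.72Fe0.28)5Ca2Si8O22(OH)2: molar mass 856.509 g/mol; 8×28.085 = 224.680 g → 26.23 wt%.
Si in (Na0.68K0.32)AlSi3O8: molar mass 267.374 g/mol; 3×28.085 = 84.255 g → 31.51 wt%.
Difference = 26.23 − 31.51 = -5.28 percentage points.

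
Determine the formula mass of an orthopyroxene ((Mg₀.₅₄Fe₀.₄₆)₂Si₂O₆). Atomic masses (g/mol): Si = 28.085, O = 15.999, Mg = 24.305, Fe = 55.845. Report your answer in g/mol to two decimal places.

M = 1.08·24.305 + 0.92·55.845 + 2·28.085 + 6·15.999

229.79 g/mol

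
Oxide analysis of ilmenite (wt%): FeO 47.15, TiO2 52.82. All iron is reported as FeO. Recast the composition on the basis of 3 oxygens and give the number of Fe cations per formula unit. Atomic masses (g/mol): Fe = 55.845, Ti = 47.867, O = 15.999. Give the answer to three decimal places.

FeO: 47.15/71.844 = 0.65628 mol → 0.65628 mol Fe, 0.65628 mol O.
TiO2: 52.82/79.865 = 0.66137 mol → 0.66137 mol Ti, 1.32274 mol O.
Total oxygen = 1.97902 mol. Normalization factor = 3/1.97902 = 1.51590.
Fe per 3 O = 0.65628 × 1.51590 = 0.995.

0.995 Fe apfu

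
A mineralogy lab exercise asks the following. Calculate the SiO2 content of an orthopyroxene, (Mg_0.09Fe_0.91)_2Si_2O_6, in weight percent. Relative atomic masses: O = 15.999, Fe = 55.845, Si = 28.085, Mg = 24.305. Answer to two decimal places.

M((Mg_0.09Fe_0.91)_2Si_2O_6) = 258.177 g/mol; M(SiO2) = 60.083 g/mol.
Moles SiO2 per formula unit = 2 Si ÷ 1 = 2.0000.
SiO2 fraction = (2.0000 × 60.083) / 258.177 = 120.166/258.177 = 0.4654.

46.54 wt%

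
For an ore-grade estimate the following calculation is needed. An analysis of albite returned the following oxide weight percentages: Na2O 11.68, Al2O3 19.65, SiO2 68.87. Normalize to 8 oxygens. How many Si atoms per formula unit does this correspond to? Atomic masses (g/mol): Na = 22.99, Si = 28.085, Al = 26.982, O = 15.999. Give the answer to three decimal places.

11.68 wt% Na2O ÷ 61.979 g/mol = 0.18845 mol, giving 0.37690 Na and 0.18845 O.
19.65 wt% Al2O3 ÷ 101.961 g/mol = 0.19272 mol, giving 0.38544 Al and 0.57816 O.
68.87 wt% SiO2 ÷ 60.083 g/mol = 1.14625 mol, giving 1.14625 Si and 2.29250 O.
Oxygen sums to 3.05911; scaling by 8/3.05911 = 2.61514 puts the formula on 8 O.
Si: 1.14625 × 2.61514 = 2.998 atoms per formula unit.

2.998 Si apfu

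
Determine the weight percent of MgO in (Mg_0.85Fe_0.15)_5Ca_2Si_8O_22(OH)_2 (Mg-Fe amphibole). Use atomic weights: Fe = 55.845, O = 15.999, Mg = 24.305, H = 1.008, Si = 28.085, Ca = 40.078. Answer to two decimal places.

Molar mass of (Mg_0.85Fe_0.15)_5Ca_2Si_8O_22(OH)_2 = 4.25*24.305 + 0.75*55.845 + 2*40.078 + 8*28.085 + 24*15.999 + 2*1.008 = 836.008 g/mol.
Each formula unit contains 4.25 Mg, equivalent to 4.25/1 = 4.2500 mol MgO.
M(MgO) = 1×24.305 + 1×15.999 = 40.304 g/mol.
Mass of MgO per formula unit = 4.2500 × 40.304 = 171.292 g.
MgO wt% = 171.292 / 836.008 × 100 = 20.49%.

20.49 wt%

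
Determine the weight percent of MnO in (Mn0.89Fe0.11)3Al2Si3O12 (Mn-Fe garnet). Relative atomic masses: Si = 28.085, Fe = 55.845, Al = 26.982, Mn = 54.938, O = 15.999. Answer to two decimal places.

M((Mn0.89Fe0.11)3Al2Si3O12) = 495.320 g/mol; M(MnO) = 70.937 g/mol.
Moles MnO per formula unit = 2.67 Mn ÷ 1 = 2.6700.
MnO fraction = (2.6700 × 70.937) / 495.320 = 189.402/495.320 = 0.3824.

38.24 wt%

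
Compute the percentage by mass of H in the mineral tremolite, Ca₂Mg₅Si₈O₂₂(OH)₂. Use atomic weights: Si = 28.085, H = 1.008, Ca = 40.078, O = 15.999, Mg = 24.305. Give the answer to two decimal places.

Formula mass = 2×40.078 + 5×24.305 + 8×28.085 + 24×15.999 + 2×1.008 = 812.353 g/mol, of which 2.016 g is H.
So H makes up 2.016/812.353 = 0.0025 of the mass, i.e. 0.25%.

0.25 weight percent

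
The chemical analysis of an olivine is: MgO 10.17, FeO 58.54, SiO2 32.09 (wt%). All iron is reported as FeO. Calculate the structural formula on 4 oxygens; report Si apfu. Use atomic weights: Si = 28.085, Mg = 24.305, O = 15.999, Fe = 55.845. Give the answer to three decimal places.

1.000 Si apfu

MgO (M=40.304): mol = 0.25233; Mg = 0.25233, O = 0.25233.
FeO (M=71.844): mol = 0.81482; Fe = 0.81482, O = 0.81482.
SiO2 (M=60.083): mol = 0.53409; Si = 0.53409, O = 1.06818.
ΣO = 2.13533; factor = 4/ΣO = 1.87325.
Si apfu = 0.53409 × 1.87325 = 1.000.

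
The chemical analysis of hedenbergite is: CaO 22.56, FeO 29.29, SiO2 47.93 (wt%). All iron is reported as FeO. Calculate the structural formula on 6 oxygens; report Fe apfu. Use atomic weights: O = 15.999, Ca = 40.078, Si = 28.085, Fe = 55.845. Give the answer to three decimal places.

1.017 Fe apfu

CaO: 22.56/56.077 = 0.40230 mol → 0.40230 mol Ca, 0.40230 mol O.
FeO: 29.29/71.844 = 0.40769 mol → 0.40769 mol Fe, 0.40769 mol O.
SiO2: 47.93/60.083 = 0.79773 mol → 0.79773 mol Si, 1.59546 mol O.
Total oxygen = 2.40545 mol. Normalization factor = 6/2.40545 = 2.49434.
Fe per 6 O = 0.40769 × 2.49434 = 1.017.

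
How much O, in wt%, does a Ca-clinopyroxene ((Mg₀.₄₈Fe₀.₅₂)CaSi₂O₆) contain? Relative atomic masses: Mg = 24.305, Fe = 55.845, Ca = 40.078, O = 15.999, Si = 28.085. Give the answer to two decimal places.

41.21 wt%

M((Mg₀.₄₈Fe₀.₅₂)CaSi₂O₆) = 232.948 g/mol.
O contributes 6 × 15.999 = 95.994 g per mole.
95.994/232.948 = 0.4121 → 41.21%.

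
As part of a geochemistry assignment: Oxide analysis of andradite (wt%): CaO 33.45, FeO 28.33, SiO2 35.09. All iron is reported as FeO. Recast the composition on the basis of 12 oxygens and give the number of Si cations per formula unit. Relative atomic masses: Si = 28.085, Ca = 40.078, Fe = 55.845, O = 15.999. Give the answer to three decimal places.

33.45 wt% CaO ÷ 56.077 g/mol = 0.59650 mol, giving 0.59650 Ca and 0.59650 O.
28.33 wt% FeO ÷ 71.844 g/mol = 0.39433 mol, giving 0.39433 Fe and 0.39433 O.
35.09 wt% SiO2 ÷ 60.083 g/mol = 0.58403 mol, giving 0.58403 Si and 1.16806 O.
Oxygen sums to 2.15889; scaling by 12/2.15889 = 5.55841 puts the formula on 12 O.
Si: 0.58403 × 5.55841 = 3.246 atoms per formula unit.

3.246 Si apfu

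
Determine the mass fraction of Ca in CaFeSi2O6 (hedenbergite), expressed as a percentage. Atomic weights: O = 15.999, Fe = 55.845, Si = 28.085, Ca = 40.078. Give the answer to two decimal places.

Molar mass of CaFeSi2O6: 1·40.078 + 1·55.845 + 2·28.085 + 6·15.999 = 248.087 g/mol.
Mass of Ca per formula unit: 1 × 40.078 = 40.078 g.
Weight fraction Ca = 40.078 / 248.087 = 0.1615.

16.15 mass %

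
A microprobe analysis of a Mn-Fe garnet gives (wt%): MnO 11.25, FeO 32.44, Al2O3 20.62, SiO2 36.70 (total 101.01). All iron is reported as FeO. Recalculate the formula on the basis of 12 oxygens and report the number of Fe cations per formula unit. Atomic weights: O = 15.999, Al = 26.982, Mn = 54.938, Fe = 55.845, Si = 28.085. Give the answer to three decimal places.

2.222 Fe apfu

MnO: 11.25/70.937 = 0.15859 mol → 0.15859 mol Mn, 0.15859 mol O.
FeO: 32.44/71.844 = 0.45153 mol → 0.45153 mol Fe, 0.45153 mol O.
Al2O3: 20.62/101.961 = 0.20223 mol → 0.40446 mol Al, 0.60669 mol O.
SiO2: 36.70/60.083 = 0.61082 mol → 0.61082 mol Si, 1.22164 mol O.
Total oxygen = 2.43845 mol. Normalization factor = 12/2.43845 = 4.92116.
Fe per 12 O = 0.45153 × 4.92116 = 2.222.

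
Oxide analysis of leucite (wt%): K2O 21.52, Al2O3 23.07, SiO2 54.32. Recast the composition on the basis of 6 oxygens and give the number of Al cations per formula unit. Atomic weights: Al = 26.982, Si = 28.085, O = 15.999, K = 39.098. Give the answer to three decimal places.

1.000 Al apfu

K2O (M=94.195): mol = 0.22846; K = 0.45692, O = 0.22846.
Al2O3 (M=101.961): mol = 0.22626; Al = 0.45252, O = 0.67878.
SiO2 (M=60.083): mol = 0.90408; Si = 0.90408, O = 1.80816.
ΣO = 2.71540; factor = 6/ΣO = 2.20962.
Al apfu = 0.45252 × 2.20962 = 1.000.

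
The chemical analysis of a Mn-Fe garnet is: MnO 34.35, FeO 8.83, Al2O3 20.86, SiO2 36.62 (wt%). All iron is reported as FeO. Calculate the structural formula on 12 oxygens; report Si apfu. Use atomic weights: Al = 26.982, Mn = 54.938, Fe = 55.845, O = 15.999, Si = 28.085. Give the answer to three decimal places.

2.998 Si apfu

MnO: 34.35/70.937 = 0.48423 mol → 0.48423 mol Mn, 0.48423 mol O.
FeO: 8.83/71.844 = 0.12291 mol → 0.12291 mol Fe, 0.12291 mol O.
Al2O3: 20.86/101.961 = 0.20459 mol → 0.40918 mol Al, 0.61377 mol O.
SiO2: 36.62/60.083 = 0.60949 mol → 0.60949 mol Si, 1.21898 mol O.
Total oxygen = 2.43989 mol. Normalization factor = 12/2.43989 = 4.91825.
Si per 12 O = 0.60949 × 4.91825 = 2.998.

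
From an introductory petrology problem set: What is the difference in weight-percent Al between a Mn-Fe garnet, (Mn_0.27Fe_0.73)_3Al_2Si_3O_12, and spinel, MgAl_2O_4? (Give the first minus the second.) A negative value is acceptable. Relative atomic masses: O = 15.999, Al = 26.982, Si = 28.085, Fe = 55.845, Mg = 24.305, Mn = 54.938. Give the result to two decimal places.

-27.07 percentage points

M((Mn_0.27Fe_0.73)_3Al_2Si_3O_12) = 497.007 g/mol, so wt% Al = 53.964/497.007 × 100 = 10.86%.
M(MgAl_2O_4) = 142.265 g/mol, so wt% Al = 53.964/142.265 × 100 = 37.93%.
10.86 − 37.93 = -27.07 pp.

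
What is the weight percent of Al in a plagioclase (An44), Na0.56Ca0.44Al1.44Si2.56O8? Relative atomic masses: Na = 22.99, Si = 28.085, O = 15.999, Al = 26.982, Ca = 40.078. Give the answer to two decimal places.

14.43 wt%

Formula mass = 0.56*22.99 + 0.44*40.078 + 1.44*26.982 + 2.56*28.085 + 8*15.999 = 269.252 g/mol, of which 38.854 g is Al.
So Al makes up 38.854/269.252 = 0.1443 of the mass, i.e. 14.43%.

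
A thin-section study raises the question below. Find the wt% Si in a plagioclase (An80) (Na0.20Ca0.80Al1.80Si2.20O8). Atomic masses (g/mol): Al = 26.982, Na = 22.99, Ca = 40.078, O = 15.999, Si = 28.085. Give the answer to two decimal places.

Formula mass = 0.20*22.99 + 0.80*40.078 + 1.80*26.982 + 2.20*28.085 + 8*15.999 = 275.007 g/mol, of which 61.787 g is Si.
So Si makes up 61.787/275.007 = 0.2247 of the mass, i.e. 22.47%.

22.47 wt%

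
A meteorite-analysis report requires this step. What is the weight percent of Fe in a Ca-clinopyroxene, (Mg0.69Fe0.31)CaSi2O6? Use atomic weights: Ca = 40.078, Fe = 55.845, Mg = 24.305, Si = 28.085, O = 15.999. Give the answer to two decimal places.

7.65 wt%

Formula mass = 0.69×24.305 + 0.31×55.845 + 1×40.078 + 2×28.085 + 6×15.999 = 226.324 g/mol, of which 17.312 g is Fe.
So Fe makes up 17.312/226.324 = 0.0765 of the mass, i.e. 7.65%.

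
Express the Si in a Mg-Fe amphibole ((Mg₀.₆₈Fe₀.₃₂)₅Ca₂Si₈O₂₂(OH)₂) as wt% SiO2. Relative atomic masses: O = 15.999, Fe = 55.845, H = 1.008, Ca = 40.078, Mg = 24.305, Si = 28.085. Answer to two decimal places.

Molar mass of (Mg₀.₆₈Fe₀.₃₂)₅Ca₂Si₈O₂₂(OH)₂ = 3.40*24.305 + 1.60*55.845 + 2*40.078 + 8*28.085 + 24*15.999 + 2*1.008 = 862.817 g/mol.
Each formula unit contains 8 Si, equivalent to 8/1 = 8.0000 mol SiO2.
M(SiO2) = 1×28.085 + 2×15.999 = 60.083 g/mol.
Mass of SiO2 per formula unit = 8.0000 × 60.083 = 480.664 g.
SiO2 wt% = 480.664 / 862.817 × 100 = 55.71%.

55.71 wt%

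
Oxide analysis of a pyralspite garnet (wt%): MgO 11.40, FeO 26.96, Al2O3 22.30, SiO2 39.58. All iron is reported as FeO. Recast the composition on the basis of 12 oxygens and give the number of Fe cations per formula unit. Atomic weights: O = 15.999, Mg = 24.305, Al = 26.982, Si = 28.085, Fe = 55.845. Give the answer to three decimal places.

MgO (M=40.304): mol = 0.28285; Mg = 0.28285, O = 0.28285.
FeO (M=71.844): mol = 0.37526; Fe = 0.37526, O = 0.37526.
Al2O3 (M=101.961): mol = 0.21871; Al = 0.43742, O = 0.65613.
SiO2 (M=60.083): mol = 0.65876; Si = 0.65876, O = 1.31752.
ΣO = 2.63176; factor = 12/ΣO = 4.55969.
Fe apfu = 0.37526 × 4.55969 = 1.711.

1.711 Fe apfu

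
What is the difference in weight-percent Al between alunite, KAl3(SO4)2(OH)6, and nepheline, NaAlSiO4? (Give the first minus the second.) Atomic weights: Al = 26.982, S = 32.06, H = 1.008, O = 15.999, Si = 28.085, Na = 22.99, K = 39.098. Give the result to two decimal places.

Al in KAl3(SO4)2(OH)6: molar mass 414.198 g/mol; 3×26.982 = 80.946 g → 19.54 wt%.
Al in NaAlSiO4: molar mass 142.053 g/mol; 1×26.982 = 26.982 g → 18.99 wt%.
Difference = 19.54 − 18.99 = 0.55 percentage points.

0.55 percentage points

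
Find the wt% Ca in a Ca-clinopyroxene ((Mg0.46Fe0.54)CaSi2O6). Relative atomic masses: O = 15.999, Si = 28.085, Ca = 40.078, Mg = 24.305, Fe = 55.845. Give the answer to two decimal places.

17.16 weight percent

Molar mass of (Mg0.46Fe0.54)CaSi2O6: 0.46×24.305 + 0.54×55.845 + 1×40.078 + 2×28.085 + 6×15.999 = 233.579 g/mol.
Mass of Ca per formula unit: 1 × 40.078 = 40.078 g.
Weight fraction Ca = 40.078 / 233.579 = 0.1716.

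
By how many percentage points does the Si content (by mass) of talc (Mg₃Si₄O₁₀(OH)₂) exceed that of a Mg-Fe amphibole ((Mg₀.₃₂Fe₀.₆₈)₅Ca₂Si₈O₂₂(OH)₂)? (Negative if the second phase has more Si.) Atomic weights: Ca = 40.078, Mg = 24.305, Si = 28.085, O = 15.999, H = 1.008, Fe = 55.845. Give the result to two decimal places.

5.19 percentage points

Si in Mg₃Si₄O₁₀(OH)₂: molar mass 379.259 g/mol; 4×28.085 = 112.340 g → 29.62 wt%.
Si in (Mg₀.₃₂Fe₀.₆₈)₅Ca₂Si₈O₂₂(OH)₂: molar mass 919.589 g/mol; 8×28.085 = 224.680 g → 24.43 wt%.
Difference = 29.62 − 24.43 = 5.19 percentage points.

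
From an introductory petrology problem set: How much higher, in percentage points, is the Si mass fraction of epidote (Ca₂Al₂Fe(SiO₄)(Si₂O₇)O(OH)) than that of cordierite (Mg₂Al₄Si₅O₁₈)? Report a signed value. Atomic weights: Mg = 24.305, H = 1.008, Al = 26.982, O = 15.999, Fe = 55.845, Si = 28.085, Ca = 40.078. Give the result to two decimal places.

Si in Ca₂Al₂Fe(SiO₄)(Si₂O₇)O(OH): molar mass 483.215 g/mol; 3×28.085 = 84.255 g → 17.44 wt%.
Si in Mg₂Al₄Si₅O₁₈: molar mass 584.945 g/mol; 5×28.085 = 140.425 g → 24.01 wt%.
Difference = 17.44 − 24.01 = -6.57 percentage points.

-6.57 percentage points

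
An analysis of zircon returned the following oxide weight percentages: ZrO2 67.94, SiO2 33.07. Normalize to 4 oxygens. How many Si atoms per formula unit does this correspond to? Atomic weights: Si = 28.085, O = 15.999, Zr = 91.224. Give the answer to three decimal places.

0.999 Si apfu

ZrO2 (M=123.222): mol = 0.55136; Zr = 0.55136, O = 1.10272.
SiO2 (M=60.083): mol = 0.55041; Si = 0.55041, O = 1.10082.
ΣO = 2.20354; factor = 4/ΣO = 1.81526.
Si apfu = 0.55041 × 1.81526 = 0.999.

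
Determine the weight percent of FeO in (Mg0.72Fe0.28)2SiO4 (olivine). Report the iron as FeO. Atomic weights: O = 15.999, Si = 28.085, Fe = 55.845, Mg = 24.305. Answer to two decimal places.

25.41 wt%

M((Mg0.72Fe0.28)2SiO4) = 158.353 g/mol; M(FeO) = 71.844 g/mol.
Moles FeO per formula unit = 0.56 Fe ÷ 1 = 0.5600.
FeO fraction = (0.5600 × 71.844) / 158.353 = 40.233/158.353 = 0.2541.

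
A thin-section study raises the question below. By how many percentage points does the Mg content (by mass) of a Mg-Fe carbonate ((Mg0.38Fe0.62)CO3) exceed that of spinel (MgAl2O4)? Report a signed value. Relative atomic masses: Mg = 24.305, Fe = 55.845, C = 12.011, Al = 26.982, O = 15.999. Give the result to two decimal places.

-8.19 percentage points

M((Mg0.38Fe0.62)CO3) = 103.868 g/mol, so wt% Mg = 9.236/103.868 × 100 = 8.89%.
M(MgAl2O4) = 142.265 g/mol, so wt% Mg = 24.305/142.265 × 100 = 17.08%.
8.89 − 17.08 = -8.19 pp.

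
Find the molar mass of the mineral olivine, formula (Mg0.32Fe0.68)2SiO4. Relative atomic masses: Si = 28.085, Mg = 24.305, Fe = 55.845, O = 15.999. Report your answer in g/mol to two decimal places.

183.59 g/mol

The formula mass is the sum 0.64(24.305) + 1.36(55.845) + 1(28.085) + 4(15.999).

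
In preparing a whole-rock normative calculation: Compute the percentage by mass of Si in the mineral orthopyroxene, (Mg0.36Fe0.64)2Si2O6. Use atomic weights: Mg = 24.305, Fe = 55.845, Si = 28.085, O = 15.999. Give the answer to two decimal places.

23.29 weight percent

Formula mass = 0.72×24.305 + 1.28×55.845 + 2×28.085 + 6×15.999 = 241.145 g/mol, of which 56.170 g is Si.
So Si makes up 56.170/241.145 = 0.2329 of the mass, i.e. 23.29%.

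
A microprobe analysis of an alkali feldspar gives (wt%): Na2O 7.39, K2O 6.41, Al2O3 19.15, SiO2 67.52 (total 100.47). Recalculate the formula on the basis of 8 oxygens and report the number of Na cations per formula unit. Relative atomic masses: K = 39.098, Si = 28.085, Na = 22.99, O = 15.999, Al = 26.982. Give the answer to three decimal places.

0.636 Na apfu

Na2O: 7.39/61.979 = 0.11923 mol → 0.23846 mol Na, 0.11923 mol O.
K2O: 6.41/94.195 = 0.06805 mol → 0.13610 mol K, 0.06805 mol O.
Al2O3: 19.15/101.961 = 0.18782 mol → 0.37564 mol Al, 0.56346 mol O.
SiO2: 67.52/60.083 = 1.12378 mol → 1.12378 mol Si, 2.24756 mol O.
Total oxygen = 2.99830 mol. Normalization factor = 8/2.99830 = 2.66818.
Na per 8 O = 0.23846 × 2.66818 = 0.636.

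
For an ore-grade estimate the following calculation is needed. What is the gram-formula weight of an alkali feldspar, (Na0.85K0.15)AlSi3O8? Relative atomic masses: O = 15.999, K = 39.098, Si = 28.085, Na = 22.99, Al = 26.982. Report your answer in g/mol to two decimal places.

264.64 g/mol

The formula mass is the sum 0.85·22.99 + 0.15·39.098 + 1·26.982 + 3·28.085 + 8·15.999.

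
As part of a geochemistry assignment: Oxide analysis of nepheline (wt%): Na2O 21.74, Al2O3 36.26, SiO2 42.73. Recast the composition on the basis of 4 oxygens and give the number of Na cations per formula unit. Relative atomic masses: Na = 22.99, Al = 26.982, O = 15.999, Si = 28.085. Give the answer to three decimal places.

Na2O: 21.74/61.979 = 0.35076 mol → 0.70152 mol Na, 0.35076 mol O.
Al2O3: 36.26/101.961 = 0.35563 mol → 0.71126 mol Al, 1.06689 mol O.
SiO2: 42.73/60.083 = 0.71118 mol → 0.71118 mol Si, 1.42236 mol O.
Total oxygen = 2.84001 mol. Normalization factor = 4/2.84001 = 1.40845.
Na per 4 O = 0.70152 × 1.40845 = 0.988.

0.988 Na apfu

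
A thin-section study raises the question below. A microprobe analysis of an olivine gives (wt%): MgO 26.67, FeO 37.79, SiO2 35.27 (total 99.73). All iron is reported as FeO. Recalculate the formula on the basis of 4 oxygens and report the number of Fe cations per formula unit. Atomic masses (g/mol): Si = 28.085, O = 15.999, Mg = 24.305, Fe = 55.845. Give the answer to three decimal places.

MgO (M=40.304): mol = 0.66172; Mg = 0.66172, O = 0.66172.
FeO (M=71.844): mol = 0.52600; Fe = 0.52600, O = 0.52600.
SiO2 (M=60.083): mol = 0.58702; Si = 0.58702, O = 1.17404.
ΣO = 2.36176; factor = 4/ΣO = 1.69365.
Fe apfu = 0.52600 × 1.69365 = 0.891.

0.891 Fe apfu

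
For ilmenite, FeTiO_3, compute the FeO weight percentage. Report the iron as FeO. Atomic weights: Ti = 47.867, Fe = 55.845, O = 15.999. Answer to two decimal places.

47.36 wt%

M(FeTiO_3) = 151.709 g/mol; M(FeO) = 71.844 g/mol.
Moles FeO per formula unit = 1 Fe ÷ 1 = 1.0000.
FeO fraction = (1.0000 × 71.844) / 151.709 = 71.844/151.709 = 0.4736.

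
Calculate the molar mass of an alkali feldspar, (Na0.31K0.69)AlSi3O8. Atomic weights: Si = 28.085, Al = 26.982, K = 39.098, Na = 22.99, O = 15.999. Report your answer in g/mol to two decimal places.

273.33 g/mol

M = 0.31×22.99 + 0.69×39.098 + 1×26.982 + 3×28.085 + 8×15.999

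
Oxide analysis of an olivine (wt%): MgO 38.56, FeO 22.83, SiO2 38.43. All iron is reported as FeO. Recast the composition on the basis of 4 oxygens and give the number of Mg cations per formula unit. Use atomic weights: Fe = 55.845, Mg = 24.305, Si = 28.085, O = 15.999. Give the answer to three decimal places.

1.499 Mg apfu

MgO (M=40.304): mol = 0.95673; Mg = 0.95673, O = 0.95673.
FeO (M=71.844): mol = 0.31777; Fe = 0.31777, O = 0.31777.
SiO2 (M=60.083): mol = 0.63962; Si = 0.63962, O = 1.27924.
ΣO = 2.55374; factor = 4/ΣO = 1.56633.
Mg apfu = 0.95673 × 1.56633 = 1.499.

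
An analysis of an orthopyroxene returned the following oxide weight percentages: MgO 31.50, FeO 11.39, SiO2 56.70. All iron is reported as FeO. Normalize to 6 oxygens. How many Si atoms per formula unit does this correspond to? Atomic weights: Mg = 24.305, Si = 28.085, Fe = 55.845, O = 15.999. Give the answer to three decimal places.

2.003 Si apfu

MgO (M=40.304): mol = 0.78156; Mg = 0.78156, O = 0.78156.
FeO (M=71.844): mol = 0.15854; Fe = 0.15854, O = 0.15854.
SiO2 (M=60.083): mol = 0.94369; Si = 0.94369, O = 1.88738.
ΣO = 2.82748; factor = 6/ΣO = 2.12203.
Si apfu = 0.94369 × 2.12203 = 2.003.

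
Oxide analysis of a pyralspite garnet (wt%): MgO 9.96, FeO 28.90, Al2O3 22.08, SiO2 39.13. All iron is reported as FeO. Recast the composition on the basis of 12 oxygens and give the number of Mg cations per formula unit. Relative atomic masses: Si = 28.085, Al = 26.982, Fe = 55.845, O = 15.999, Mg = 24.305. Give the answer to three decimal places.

9.96 wt% MgO ÷ 40.304 g/mol = 0.24712 mol, giving 0.24712 Mg and 0.24712 O.
28.90 wt% FeO ÷ 71.844 g/mol = 0.40226 mol, giving 0.40226 Fe and 0.40226 O.
22.08 wt% Al2O3 ÷ 101.961 g/mol = 0.21655 mol, giving 0.43310 Al and 0.64965 O.
39.13 wt% SiO2 ÷ 60.083 g/mol = 0.65127 mol, giving 0.65127 Si and 1.30254 O.
Oxygen sums to 2.60157; scaling by 12/2.60157 = 4.61260 puts the formula on 12 O.
Mg: 0.24712 × 4.61260 = 1.140 atoms per formula unit.

1.140 Mg apfu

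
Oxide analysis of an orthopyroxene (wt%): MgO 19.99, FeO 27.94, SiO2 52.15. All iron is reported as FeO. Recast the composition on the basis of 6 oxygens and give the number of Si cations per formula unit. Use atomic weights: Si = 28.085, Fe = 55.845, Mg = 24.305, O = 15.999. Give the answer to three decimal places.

MgO (M=40.304): mol = 0.49598; Mg = 0.49598, O = 0.49598.
FeO (M=71.844): mol = 0.38890; Fe = 0.38890, O = 0.38890.
SiO2 (M=60.083): mol = 0.86797; Si = 0.86797, O = 1.73594.
ΣO = 2.62082; factor = 6/ΣO = 2.28936.
Si apfu = 0.86797 × 2.28936 = 1.987.

1.987 Si apfu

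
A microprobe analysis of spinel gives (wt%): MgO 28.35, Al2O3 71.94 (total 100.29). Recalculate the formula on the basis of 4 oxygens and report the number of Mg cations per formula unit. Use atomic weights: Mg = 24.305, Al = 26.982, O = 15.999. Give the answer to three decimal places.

MgO: 28.35/40.304 = 0.70340 mol → 0.70340 mol Mg, 0.70340 mol O.
Al2O3: 71.94/101.961 = 0.70556 mol → 1.41112 mol Al, 2.11668 mol O.
Total oxygen = 2.82008 mol. Normalization factor = 4/2.82008 = 1.41840.
Mg per 4 O = 0.70340 × 1.41840 = 0.998.

0.998 Mg apfu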